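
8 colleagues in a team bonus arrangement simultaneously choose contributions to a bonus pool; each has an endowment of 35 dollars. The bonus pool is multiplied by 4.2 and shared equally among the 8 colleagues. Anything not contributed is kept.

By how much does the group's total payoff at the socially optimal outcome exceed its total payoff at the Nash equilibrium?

Each contributed unit returns 4.2/8 = 0.5250 to its contributor — below 1 — so contributing 0 is dominant for every player. At the Nash equilibrium everyone keeps their 35, and the group total is 8 × 35 = 280.
Each contributed unit returns 4.200 to the group as a whole (0.5250 to each of 8 players), which exceeds 1, so the social optimum is full contribution: group total = 4.200 × 280 = 1176.00.
Efficiency loss = 1176.00 − 280 = 896.00.

896.00 dollars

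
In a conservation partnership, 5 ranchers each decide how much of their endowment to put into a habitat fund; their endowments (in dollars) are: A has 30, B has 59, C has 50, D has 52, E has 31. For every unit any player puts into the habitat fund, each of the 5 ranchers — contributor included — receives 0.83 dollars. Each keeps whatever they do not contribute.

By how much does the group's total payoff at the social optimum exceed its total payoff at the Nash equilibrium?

The private return per contributed unit is 0.83 < 1 for everyone, so the Nash equilibrium is zero contribution and the group total is Σ E_j = 30 + 59 + 50 + 52 + 31 = 222.
Each contributed unit returns 4.150 to the group, so the social optimum is full contribution by everyone: group total = 4.150 × 222 = 921.30.
Efficiency loss = (4.150 − 1) × 222 = 699.30.

699.30 dollars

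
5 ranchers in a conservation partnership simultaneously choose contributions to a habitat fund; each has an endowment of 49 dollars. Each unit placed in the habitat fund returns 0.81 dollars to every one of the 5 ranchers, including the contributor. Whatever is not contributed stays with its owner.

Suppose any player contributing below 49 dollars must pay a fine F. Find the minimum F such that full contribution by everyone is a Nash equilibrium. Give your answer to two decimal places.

Given the others contribute fully, the best deviation is to contribute 0 (any partial contribution still incurs the fine and gives up units whose private return 0.81 is below 1).
Deviating from 49 to 0 saves 49 dollars but forfeits the deviator's share of the drop in the habitat fund: 0.81 × 49 = 39.69.
So the deviation gain is 49 − 39.69 = 9.31, and the fine must be at least 9.31 dollars to wipe it out.

9.31 dollars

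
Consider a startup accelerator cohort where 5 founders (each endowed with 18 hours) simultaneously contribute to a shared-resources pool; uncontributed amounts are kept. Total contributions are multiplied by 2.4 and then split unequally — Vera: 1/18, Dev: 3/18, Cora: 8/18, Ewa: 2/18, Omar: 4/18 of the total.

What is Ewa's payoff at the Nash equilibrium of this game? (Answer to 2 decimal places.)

A player with share s gets back 2.4·s per unit contributed, so full contribution is dominant for anyone with s > 1/2.4 = 0.4167 and zero contribution is dominant for anyone below.
The only share above 0.4167 is Cora's 8/18, contributing 18; the remaining 4 contribute 0. Total contributed: 18.
Ewa keeps 18 and receives 2.4 × 18 × 2/18 = 4.80 from the shared-resources pool, for a payoff of 22.80.

22.80 hours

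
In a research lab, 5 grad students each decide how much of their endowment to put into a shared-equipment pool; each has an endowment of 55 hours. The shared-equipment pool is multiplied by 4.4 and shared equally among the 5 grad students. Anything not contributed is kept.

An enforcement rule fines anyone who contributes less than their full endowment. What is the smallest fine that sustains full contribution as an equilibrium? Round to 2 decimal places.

Given the others contribute fully, the best deviation is to contribute 0 (any partial contribution still incurs the fine and gives up units whose private return 0.8800 is below 1).
Deviating from 55 to 0 saves 55 hours but forfeits the deviator's share of the drop in the shared-equipment pool: 4.4/5 × 55 = 48.40.
So the deviation gain is 55 − 48.40 = 6.60, and the fine must be at least 6.60 hours to wipe it out.

6.60 hours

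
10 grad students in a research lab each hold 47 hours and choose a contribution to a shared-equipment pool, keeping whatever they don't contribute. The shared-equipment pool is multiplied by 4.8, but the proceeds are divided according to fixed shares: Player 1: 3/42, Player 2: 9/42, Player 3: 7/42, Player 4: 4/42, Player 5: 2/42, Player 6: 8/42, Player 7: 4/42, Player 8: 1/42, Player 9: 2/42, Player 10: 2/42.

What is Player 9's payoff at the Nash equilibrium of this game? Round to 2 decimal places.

For player j, contributing a unit is worthwhile iff 4.8 × (j's share) ≥ 1, i.e. iff j's share is at least 0.2083.
The only share above 0.2083 is Player 2's 9/42, contributing 47; the remaining 9 contribute 0. Total contributed: 47.
Player 9 keeps 47 and receives 4.8 × 47 × 2/42 = 10.74 from the shared-equipment pool, for a payoff of 57.74.

57.74 hours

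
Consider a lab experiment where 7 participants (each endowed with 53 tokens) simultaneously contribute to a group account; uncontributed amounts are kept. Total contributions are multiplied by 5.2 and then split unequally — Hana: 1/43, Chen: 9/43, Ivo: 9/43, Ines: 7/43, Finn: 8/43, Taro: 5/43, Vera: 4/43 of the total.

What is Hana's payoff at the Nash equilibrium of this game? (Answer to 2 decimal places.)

A player with share s gets back 5.2·s per unit contributed, so full contribution is dominant for anyone with s > 1/5.2 = 0.1923 and zero contribution is dominant for anyone below.
Chen and Ivo clear that bar, contributing 53 each; the remaining 5 contribute 0. Total contributed: 106.
Hana keeps 53 and receives 5.2 × 106 × 1/43 = 12.82 from the group account, for a payoff of 65.82.

65.82 tokens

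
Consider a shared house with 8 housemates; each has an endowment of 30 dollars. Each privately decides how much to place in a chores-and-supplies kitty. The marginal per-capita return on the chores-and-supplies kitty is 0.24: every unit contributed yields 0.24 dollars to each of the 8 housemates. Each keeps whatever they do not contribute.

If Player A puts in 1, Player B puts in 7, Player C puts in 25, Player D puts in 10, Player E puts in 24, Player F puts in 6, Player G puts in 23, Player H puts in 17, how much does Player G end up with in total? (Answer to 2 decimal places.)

34.12 dollars

Total contributed: 1 + 7 + 25 + 10 + 24 + 6 + 23 + 17 = 113.
Each receives 0.24 × 113 = 27.12 from the chores-and-supplies kitty.
Player G keeps 30 − 23 = 7, so Player G's payoff is 7 + 27.12 = 34.12.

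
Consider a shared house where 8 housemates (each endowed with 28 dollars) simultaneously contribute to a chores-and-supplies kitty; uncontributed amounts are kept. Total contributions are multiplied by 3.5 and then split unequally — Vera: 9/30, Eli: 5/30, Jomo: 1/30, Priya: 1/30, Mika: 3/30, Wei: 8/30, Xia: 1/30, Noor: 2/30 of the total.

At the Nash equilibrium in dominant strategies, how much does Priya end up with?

31.27 dollars

Player j's private return per contributed unit is 3.5 × (j's share). Contributing is weakly dominant for j when that share is at least 1/3.5 = 0.2857, and contributing 0 is dominant otherwise.
Only Vera (9/30) clears that bar, contributing 28; the remaining 7 contribute 0. Total contributed: 28.
Priya keeps 28 and receives 3.5 × 28 × 1/30 = 3.27 from the chores-and-supplies kitty, for a payoff of 31.27.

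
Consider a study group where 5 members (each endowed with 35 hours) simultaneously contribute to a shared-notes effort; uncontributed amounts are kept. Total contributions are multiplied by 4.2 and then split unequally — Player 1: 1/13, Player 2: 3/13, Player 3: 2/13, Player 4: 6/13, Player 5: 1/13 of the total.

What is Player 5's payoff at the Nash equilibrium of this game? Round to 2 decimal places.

46.31 hours

Player j's private return per contributed unit is 4.2 × (j's share). Contributing is weakly dominant for j when that share is at least 1/4.2 = 0.2381, and contributing 0 is dominant otherwise.
The only share above 0.2381 is Player 4's 6/13, contributing 35; the remaining 4 contribute 0. Total contributed: 35.
Player 5 keeps 35 and receives 4.2 × 35 × 1/13 = 11.31 from the shared-notes effort, for a payoff of 46.31.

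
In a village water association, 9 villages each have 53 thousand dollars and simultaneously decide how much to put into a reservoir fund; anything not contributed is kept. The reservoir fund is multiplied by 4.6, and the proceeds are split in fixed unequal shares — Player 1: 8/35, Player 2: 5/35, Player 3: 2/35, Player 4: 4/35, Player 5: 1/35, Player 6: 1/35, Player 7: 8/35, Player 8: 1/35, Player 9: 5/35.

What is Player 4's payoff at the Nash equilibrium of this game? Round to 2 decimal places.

A player with share s gets back 4.6·s per unit contributed, so full contribution is dominant for anyone with s > 1/4.6 = 0.2174 and zero contribution is dominant for anyone below.
The shares above 0.2174 belong to Player 1 and Player 7, contributing 53 each; the remaining 7 contribute 0. Total contributed: 106.
Player 4 keeps 53 and receives 4.6 × 106 × 4/35 = 55.73 from the reservoir fund, for a payoff of 108.73.

108.73 thousand dollars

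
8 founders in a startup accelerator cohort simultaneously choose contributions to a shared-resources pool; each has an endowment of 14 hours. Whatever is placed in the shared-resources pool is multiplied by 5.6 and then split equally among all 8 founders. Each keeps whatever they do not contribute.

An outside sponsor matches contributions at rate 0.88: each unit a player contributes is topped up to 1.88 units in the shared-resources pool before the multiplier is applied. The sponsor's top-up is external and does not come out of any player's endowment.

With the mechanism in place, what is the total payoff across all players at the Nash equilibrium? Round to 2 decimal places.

1179.14 hours

The effective private return per unit is now 5.6 × 1.88 / 8 = 1.3160 > 1, so every player's dominant strategy flips to full contribution.
So the Nash equilibrium is full contribution by all 8; the group earns 5.6 × 1.88 × 112 = 1179.14.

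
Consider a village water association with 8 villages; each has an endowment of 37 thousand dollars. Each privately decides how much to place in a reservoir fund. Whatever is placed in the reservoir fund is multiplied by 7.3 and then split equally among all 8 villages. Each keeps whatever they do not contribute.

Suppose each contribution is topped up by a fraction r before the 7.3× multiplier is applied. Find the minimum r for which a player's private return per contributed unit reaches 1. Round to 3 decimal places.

0.096

With matching at rate r, one contributed unit becomes (1 + r) in the reservoir fund and returns 7.3 × (1 + r) / 8 to the contributor.
Setting this equal to 1: 1 + r = 8/7.3 = 1.0959.
So the minimum matching rate is r = 1.0959 − 1 = 0.096.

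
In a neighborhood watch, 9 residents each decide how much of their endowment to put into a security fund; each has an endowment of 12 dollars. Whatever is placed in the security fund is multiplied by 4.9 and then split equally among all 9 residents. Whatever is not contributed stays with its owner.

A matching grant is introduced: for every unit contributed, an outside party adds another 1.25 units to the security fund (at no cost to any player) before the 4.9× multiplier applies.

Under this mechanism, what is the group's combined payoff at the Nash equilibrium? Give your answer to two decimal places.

With the mechanism, a contributed unit returns 4.9 × 2.25 / 9 = 1.2250 per unit of net cost to the contributor — now above 1 — so contributing fully is weakly dominant for every player.
So the Nash equilibrium is full contribution by all 9; the group earns 4.9 × 2.25 × 108 = 1190.70.

1190.70 dollars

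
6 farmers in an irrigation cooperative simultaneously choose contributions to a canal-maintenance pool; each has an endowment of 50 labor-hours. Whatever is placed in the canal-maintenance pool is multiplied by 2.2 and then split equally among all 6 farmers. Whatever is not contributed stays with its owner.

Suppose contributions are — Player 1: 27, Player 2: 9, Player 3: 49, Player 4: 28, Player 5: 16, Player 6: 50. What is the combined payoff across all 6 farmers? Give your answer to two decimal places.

514.80 labor-hours

Total contributed: 27 + 9 + 49 + 28 + 16 + 50 = 179; total kept: 6 × 50 − 179 = 121.
The canal-maintenance pool pays out 2.2 × 179 = 393.80 in aggregate.
Group total = 121 + 393.80 = 514.80.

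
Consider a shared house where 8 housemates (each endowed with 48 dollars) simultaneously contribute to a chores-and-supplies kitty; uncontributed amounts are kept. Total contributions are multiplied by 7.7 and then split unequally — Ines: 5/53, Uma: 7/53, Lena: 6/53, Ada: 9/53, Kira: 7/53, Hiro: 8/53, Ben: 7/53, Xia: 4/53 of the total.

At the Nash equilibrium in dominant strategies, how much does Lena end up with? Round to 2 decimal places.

257.21 dollars

For player j, contributing a unit is worthwhile iff 7.7 × (j's share) ≥ 1, i.e. iff j's share is at least 0.1299.
Uma, Ada, Kira, Hiro and Ben are above the threshold, contributing 48 each; the remaining 3 contribute 0. Total contributed: 240.
Lena keeps 48 and receives 7.7 × 240 × 6/53 = 209.21 from the chores-and-supplies kitty, for a payoff of 257.21.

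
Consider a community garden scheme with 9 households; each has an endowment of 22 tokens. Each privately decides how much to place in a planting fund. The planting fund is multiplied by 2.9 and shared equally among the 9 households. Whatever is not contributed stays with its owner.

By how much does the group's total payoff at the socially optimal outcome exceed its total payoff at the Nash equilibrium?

Each contributed unit returns 2.9/9 = 0.3222 to its contributor — below 1 — so contributing 0 is dominant for every player. At the Nash equilibrium everyone keeps their 22, and the group total is 9 × 22 = 198.
Each contributed unit returns 2.900 to the group as a whole (0.3222 to each of 9 players), which exceeds 1, so the social optimum is full contribution: group total = 2.900 × 198 = 574.20.
Efficiency loss = 574.20 − 198 = 376.20.

376.20 tokens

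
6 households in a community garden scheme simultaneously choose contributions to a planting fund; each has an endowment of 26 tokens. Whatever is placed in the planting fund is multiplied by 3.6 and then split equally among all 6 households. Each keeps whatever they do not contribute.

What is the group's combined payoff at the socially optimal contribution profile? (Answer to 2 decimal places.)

Each contributed unit returns 3.600 to the group as a whole (0.6000 to each of 6 players), which exceeds 1, so the social optimum is full contribution: group total = 3.600 × 156 = 561.60.

561.60 tokens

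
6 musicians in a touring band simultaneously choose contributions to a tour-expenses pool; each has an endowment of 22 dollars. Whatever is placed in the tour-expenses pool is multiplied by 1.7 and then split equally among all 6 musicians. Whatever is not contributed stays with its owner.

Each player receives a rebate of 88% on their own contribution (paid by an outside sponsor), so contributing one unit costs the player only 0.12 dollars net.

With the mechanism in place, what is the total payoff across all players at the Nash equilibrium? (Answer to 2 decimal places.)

340.56 dollars

Under the mechanism each unit contributed yields (1.7/6) / 0.12 = 2.3611 back to its contributor per unit of net cost, which exceeds 1, making full contribution the dominant choice for everyone.
So the Nash equilibrium is full contribution by all 6; the group earns 6 × (22 × 0.88 + 1.7 × 22) = 340.56.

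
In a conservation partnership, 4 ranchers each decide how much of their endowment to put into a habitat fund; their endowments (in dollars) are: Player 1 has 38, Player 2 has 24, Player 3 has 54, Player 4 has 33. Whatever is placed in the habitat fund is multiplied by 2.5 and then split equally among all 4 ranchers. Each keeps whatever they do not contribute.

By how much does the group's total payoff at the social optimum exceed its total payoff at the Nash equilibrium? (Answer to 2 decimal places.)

The private return per contributed unit is 2.5/4 = 0.6250 < 1 for every player regardless of endowment, so the Nash equilibrium is zero contribution and the group total is Σ E_j = 38 + 24 + 54 + 33 = 149.
Each contributed unit returns 2.500 to the group, so the social optimum is full contribution by everyone: group total = 2.500 × 149 = 372.50.
Efficiency loss = (2.500 − 1) × 149 = 223.50.

223.50 dollars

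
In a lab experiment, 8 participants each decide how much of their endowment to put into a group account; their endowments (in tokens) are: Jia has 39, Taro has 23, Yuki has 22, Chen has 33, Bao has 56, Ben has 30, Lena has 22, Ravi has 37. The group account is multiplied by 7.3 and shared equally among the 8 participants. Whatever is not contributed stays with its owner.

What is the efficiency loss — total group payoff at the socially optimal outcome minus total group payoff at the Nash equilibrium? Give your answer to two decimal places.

1650.60 tokens

The private return per contributed unit is 7.3/8 = 0.9125 < 1 for every player regardless of endowment, so the Nash equilibrium is zero contribution and the group total is Σ E_j = 39 + 23 + 22 + 33 + 56 + 30 + 22 + 37 = 262.
Each contributed unit returns 7.300 to the group, so the social optimum is full contribution by everyone: group total = 7.300 × 262 = 1912.60.
Efficiency loss = (7.300 − 1) × 262 = 1650.60.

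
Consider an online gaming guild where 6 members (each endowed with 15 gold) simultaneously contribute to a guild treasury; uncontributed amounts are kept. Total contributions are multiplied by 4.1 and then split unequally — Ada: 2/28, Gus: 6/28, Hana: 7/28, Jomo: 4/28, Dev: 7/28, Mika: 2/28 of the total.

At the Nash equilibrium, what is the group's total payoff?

For player j, contributing a unit is worthwhile iff 4.1 × (j's share) ≥ 1, i.e. iff j's share is at least 0.2439.
The shares above 0.2439 belong to Hana and Dev, contributing 15 each; the remaining 4 contribute 0. Total contributed: 30.
The guild treasury pays out 4.1 × 30 = 123.00 in total (split across the unequal shares, but the aggregate is all that matters for the group sum).
The 4 free-riders keep 15 each, adding 60. Group total = 60 + 123.00 = 183.00.

183.00 gold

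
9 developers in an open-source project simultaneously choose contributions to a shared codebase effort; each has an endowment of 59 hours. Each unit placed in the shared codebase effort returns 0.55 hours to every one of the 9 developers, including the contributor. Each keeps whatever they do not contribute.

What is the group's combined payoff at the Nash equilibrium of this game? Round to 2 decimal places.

The private return per contributed unit is 0.55 < 1, so contributing 0 is dominant for every player. At the Nash equilibrium everyone keeps their 59, and the group total is 9 × 59 = 531.

531.00 hours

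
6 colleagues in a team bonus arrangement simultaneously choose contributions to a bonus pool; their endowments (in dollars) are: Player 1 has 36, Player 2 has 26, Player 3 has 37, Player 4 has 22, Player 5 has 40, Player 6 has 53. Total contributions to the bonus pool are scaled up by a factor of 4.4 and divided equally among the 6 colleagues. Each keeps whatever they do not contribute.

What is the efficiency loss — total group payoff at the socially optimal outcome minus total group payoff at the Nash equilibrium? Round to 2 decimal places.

727.60 dollars

The private return per contributed unit is 4.4/6 = 0.7333 < 1 for every player regardless of endowment, so the Nash equilibrium is zero contribution and the group total is Σ E_j = 36 + 26 + 37 + 22 + 40 + 53 = 214.
Each contributed unit returns 4.400 to the group, so the social optimum is full contribution by everyone: group total = 4.400 × 214 = 941.60.
Efficiency loss = (4.400 − 1) × 214 = 727.60.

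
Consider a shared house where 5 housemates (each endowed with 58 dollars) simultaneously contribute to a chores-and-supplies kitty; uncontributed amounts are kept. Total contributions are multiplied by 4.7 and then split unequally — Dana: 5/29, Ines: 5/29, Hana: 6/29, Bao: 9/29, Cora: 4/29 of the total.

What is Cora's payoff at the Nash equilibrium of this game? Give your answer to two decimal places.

95.60 dollars

For player j, contributing a unit is worthwhile iff 4.7 × (j's share) ≥ 1, i.e. iff j's share is at least 0.2128.
Only Bao (9/29) clears that bar, contributing 58; the remaining 4 contribute 0. Total contributed: 58.
Cora keeps 58 and receives 4.7 × 58 × 4/29 = 37.60 from the chores-and-supplies kitty, for a payoff of 95.60.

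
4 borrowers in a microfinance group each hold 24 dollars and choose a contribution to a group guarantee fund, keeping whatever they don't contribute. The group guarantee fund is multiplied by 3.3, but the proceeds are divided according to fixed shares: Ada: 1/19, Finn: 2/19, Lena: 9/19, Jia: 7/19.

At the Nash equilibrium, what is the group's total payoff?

206.40 dollars

Each unit j contributes comes back to j as 3.3 × (j's share), so j prefers to contribute only if that share exceeds 1/3.3 = 0.3030; otherwise keeping the unit dominates.
Lena and Jia clear that bar, contributing 24 each; the remaining 2 contribute 0. Total contributed: 48.
The group guarantee fund pays out 3.3 × 48 = 158.40 in total (split across the unequal shares, but the aggregate is all that matters for the group sum).
The 2 free-riders keep 24 each, adding 48. Group total = 48 + 158.40 = 206.40.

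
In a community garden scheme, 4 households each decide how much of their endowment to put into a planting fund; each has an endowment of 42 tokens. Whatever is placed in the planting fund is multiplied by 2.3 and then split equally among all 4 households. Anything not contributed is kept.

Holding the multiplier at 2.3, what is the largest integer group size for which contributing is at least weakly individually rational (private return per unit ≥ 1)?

2

Private return per unit is 2.3/(group size), which is ≥ 1 whenever the group size is ≤ 2.3.
The largest such integer is 2.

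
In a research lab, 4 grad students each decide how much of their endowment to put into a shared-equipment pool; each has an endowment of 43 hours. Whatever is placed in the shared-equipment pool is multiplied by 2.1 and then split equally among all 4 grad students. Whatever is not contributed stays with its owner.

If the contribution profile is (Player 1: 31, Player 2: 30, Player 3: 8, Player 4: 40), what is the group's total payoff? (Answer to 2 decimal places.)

291.90 hours

Total contributed: 31 + 30 + 8 + 40 = 109; total kept: 4 × 43 − 109 = 63.
The shared-equipment pool pays out 2.1 × 109 = 228.90 in aggregate.
Group total = 63 + 228.90 = 291.90.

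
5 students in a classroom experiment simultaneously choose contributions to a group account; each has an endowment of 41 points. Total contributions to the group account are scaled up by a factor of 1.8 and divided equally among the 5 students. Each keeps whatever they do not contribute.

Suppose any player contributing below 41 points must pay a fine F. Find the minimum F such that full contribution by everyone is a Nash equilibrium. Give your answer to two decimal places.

26.24 points

Given the others contribute fully, the best deviation is to contribute 0 (any partial contribution still incurs the fine and gives up units whose private return 0.3600 is below 1).
Deviating from 41 to 0 saves 41 points but forfeits the deviator's share of the drop in the group account: 1.8/5 × 41 = 14.76.
So the deviation gain is 41 − 14.76 = 26.24, and the fine must be at least 26.24 points to wipe it out.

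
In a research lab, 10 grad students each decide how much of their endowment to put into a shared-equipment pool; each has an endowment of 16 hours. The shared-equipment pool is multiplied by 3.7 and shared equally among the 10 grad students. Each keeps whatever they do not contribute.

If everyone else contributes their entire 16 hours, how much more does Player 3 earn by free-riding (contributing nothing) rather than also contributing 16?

10.08 hours

Switching from a contribution of 16 to 0 lets Player 3 keep an extra 16 hours, but lowers the shared-equipment pool by 16, which costs Player 3 their own share of that drop: 3.7/10 × 16 = 5.92.
Net gain = 16 − 5.92 = 10.08. The private return per contributed unit (0.3700) is below 1, so free-riding is indeed the best response regardless of what the others do.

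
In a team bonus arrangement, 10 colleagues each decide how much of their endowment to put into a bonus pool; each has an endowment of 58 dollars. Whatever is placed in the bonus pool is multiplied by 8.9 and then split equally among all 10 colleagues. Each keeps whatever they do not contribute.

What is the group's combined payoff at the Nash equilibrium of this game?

Each contributed unit returns 8.9/10 = 0.8900 to its contributor — below 1 — so contributing 0 is dominant for every player. At the Nash equilibrium everyone keeps their 58, and the group total is 10 × 58 = 580.

580.00 dollars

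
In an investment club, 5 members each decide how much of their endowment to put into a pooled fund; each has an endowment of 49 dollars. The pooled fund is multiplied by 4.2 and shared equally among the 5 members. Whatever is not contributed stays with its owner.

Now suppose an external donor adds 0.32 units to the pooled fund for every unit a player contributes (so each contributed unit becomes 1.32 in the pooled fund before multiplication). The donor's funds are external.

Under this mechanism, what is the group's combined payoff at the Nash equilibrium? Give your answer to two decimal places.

1358.28 dollars

Under the mechanism each unit contributed yields 4.2 × 1.32 / 5 = 1.1088 back to its contributor per unit of net cost, which exceeds 1, making full contribution the dominant choice for everyone.
At the Nash equilibrium everyone contributes 49. Group total payoff = 4.2 × 1.32 × 245 = 1358.28.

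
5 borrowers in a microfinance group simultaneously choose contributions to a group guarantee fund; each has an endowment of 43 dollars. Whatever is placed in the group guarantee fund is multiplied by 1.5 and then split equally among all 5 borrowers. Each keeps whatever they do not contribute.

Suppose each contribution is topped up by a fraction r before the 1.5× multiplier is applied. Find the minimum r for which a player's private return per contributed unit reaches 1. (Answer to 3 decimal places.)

With matching at rate r, one contributed unit becomes (1 + r) in the group guarantee fund and returns 1.5 × (1 + r) / 5 to the contributor.
Setting this equal to 1: 1 + r = 5/1.5 = 3.3333.
So the minimum matching rate is r = 3.3333 − 1 = 2.333.

2.333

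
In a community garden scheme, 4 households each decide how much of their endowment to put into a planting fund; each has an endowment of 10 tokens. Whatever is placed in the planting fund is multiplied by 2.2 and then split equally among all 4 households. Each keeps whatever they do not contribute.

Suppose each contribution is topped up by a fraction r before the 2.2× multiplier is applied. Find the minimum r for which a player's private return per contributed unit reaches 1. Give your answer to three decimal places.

With matching at rate r, one contributed unit becomes (1 + r) in the planting fund and returns 2.2 × (1 + r) / 4 to the contributor.
Setting this equal to 1: 1 + r = 4/2.2 = 1.8182.
So the minimum matching rate is r = 1.8182 − 1 = 0.818.

0.818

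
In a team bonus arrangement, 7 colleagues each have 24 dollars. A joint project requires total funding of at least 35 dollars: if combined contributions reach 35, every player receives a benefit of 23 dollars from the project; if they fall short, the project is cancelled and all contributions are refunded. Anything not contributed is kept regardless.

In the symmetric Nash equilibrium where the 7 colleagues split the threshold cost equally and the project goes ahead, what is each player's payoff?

Equal share of the threshold: 35/7 = 5.
At this profile no one gains by cutting their contribution: any cut drops the total below 35, the project is cancelled, contributions are refunded, and the deviator ends with 24, which is less than 24 − 5 + 23 = 42. Contributing more than 5 just wastes the excess. So contributing exactly 5 is a best response.
Each player's payoff: 24 − 5 + 23 = 42.

42 dollars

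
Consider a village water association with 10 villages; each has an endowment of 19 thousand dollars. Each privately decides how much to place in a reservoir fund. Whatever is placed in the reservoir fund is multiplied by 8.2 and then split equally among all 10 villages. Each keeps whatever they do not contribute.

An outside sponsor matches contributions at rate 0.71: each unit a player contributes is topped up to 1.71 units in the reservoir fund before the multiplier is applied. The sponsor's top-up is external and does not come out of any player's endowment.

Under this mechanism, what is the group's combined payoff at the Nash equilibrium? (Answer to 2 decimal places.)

With the mechanism, a contributed unit returns 8.2 × 1.71 / 10 = 1.4022 per unit of net cost to the contributor — now above 1 — so contributing fully is weakly dominant for every player.
So the Nash equilibrium is full contribution by all 10; the group earns 8.2 × 1.71 × 190 = 2664.18.

2664.18 thousand dollars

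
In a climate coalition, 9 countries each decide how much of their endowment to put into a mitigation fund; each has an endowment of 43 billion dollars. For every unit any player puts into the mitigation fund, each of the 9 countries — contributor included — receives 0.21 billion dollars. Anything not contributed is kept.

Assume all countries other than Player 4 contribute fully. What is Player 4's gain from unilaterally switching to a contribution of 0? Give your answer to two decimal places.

Switching from a contribution of 43 to 0 lets Player 4 keep an extra 43 billion dollars, but lowers the mitigation fund by 43, which costs Player 4 their own share of that drop: 0.21 × 43 = 9.03.
Net gain = 43 − 9.03 = 33.97. The private return per contributed unit (0.21) is below 1, so free-riding is indeed the best response regardless of what the others do.

33.97 billion dollars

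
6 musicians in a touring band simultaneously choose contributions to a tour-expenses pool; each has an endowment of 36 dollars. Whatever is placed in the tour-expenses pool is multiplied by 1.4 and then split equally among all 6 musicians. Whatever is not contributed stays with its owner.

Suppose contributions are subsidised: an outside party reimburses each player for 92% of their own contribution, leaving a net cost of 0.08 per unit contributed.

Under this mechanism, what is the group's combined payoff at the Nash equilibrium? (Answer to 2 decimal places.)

501.12 dollars

The effective private return per unit is now (1.4/6) / 0.08 = 2.9167 > 1, so every player's dominant strategy flips to full contribution.
At the Nash equilibrium everyone contributes 36. Group total payoff = 6 × (36 × 0.92 + 1.4 × 36) = 501.12.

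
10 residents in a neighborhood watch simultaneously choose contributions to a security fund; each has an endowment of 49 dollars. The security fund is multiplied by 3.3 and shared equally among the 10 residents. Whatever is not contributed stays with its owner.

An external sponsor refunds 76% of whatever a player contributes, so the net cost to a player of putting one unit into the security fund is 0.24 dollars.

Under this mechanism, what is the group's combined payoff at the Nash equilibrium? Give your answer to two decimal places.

Under the mechanism each unit contributed yields (3.3/10) / 0.24 = 1.3750 back to its contributor per unit of net cost, which exceeds 1, making full contribution the dominant choice for everyone.
At the Nash equilibrium everyone contributes 49. Group total payoff = 10 × (49 × 0.76 + 3.3 × 49) = 1989.40.

1989.40 dollars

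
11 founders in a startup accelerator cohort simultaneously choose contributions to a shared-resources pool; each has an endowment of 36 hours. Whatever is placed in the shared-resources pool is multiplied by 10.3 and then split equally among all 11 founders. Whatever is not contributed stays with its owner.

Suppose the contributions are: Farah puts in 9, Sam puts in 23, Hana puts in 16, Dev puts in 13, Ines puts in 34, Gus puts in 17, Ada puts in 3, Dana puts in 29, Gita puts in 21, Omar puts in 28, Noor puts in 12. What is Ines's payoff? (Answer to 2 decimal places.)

193.95 hours

Total contributed: 9 + 23 + 16 + 13 + 34 + 17 + 3 + 29 + 21 + 28 + 12 = 205.
Each receives 10.3 × 205 / 11 = 191.95 from the shared-resources pool.
Ines keeps 36 − 34 = 2, so Ines's payoff is 2 + 191.95 = 193.95.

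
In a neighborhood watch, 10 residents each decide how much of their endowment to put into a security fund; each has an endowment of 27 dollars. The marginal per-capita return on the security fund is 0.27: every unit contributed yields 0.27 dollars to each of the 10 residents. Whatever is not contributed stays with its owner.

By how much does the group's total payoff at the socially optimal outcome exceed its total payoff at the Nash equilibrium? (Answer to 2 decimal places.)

The private return per contributed unit is 0.27 < 1, so contributing 0 is dominant for every player. At the Nash equilibrium everyone keeps their 27, and the group total is 10 × 27 = 270.
Each contributed unit returns 2.700 to the group as a whole (0.27 to each of 10 players), which exceeds 1, so the social optimum is full contribution: group total = 2.700 × 270 = 729.00.
Efficiency loss = 729.00 − 270 = 459.00.

459.00 dollars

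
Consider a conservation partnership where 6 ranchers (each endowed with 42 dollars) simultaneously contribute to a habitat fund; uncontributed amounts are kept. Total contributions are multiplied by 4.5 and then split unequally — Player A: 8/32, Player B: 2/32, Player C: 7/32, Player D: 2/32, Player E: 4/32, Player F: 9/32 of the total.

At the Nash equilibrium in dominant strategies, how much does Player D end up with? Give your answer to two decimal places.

Player j's private return per contributed unit is 4.5 × (j's share). Contributing is weakly dominant for j when that share is at least 1/4.5 = 0.2222, and contributing 0 is dominant otherwise.
Player A and Player F clear that bar, contributing 42 each; the remaining 4 contribute 0. Total contributed: 84.
Player D keeps 42 and receives 4.5 × 84 × 2/32 = 23.63 from the habitat fund, for a payoff of 65.63.

65.63 dollars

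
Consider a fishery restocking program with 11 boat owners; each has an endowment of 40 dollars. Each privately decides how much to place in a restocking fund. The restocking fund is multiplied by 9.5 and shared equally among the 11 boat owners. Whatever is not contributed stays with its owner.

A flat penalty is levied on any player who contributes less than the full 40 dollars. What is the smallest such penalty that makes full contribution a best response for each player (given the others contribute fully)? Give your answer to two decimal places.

Given the others contribute fully, the best deviation is to contribute 0 (any partial contribution still incurs the fine and gives up units whose private return 0.8636 is below 1).
Deviating from 40 to 0 saves 40 dollars but forfeits the deviator's share of the drop in the restocking fund: 9.5/11 × 40 = 34.55.
So the deviation gain is 40 − 34.55 = 5.45, and the fine must be at least 5.45 dollars to wipe it out.

5.45 dollars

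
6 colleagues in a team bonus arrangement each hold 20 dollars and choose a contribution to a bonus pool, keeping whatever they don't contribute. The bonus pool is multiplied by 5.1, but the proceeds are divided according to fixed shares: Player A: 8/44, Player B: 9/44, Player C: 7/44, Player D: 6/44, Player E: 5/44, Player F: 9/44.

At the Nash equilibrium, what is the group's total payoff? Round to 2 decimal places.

284.00 dollars

Each unit j contributes comes back to j as 5.1 × (j's share), so j prefers to contribute only if that share exceeds 1/5.1 = 0.1961; otherwise keeping the unit dominates.
Player B and Player F clear that bar, contributing 20 each; the remaining 4 contribute 0. Total contributed: 40.
The bonus pool pays out 5.1 × 40 = 204.00 in total (split across the unequal shares, but the aggregate is all that matters for the group sum).
The 4 free-riders keep 20 each, adding 80. Group total = 80 + 204.00 = 284.00.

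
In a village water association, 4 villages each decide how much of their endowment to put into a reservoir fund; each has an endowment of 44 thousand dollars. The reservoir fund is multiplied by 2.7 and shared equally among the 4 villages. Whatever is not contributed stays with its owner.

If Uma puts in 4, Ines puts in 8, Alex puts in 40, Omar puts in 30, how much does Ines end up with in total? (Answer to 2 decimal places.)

Total contributed: 4 + 8 + 40 + 30 = 82.
Each receives 2.7 × 82 / 4 = 55.35 from the reservoir fund.
Ines keeps 44 − 8 = 36, so Ines's payoff is 36 + 55.35 = 91.35.

91.35 thousand dollars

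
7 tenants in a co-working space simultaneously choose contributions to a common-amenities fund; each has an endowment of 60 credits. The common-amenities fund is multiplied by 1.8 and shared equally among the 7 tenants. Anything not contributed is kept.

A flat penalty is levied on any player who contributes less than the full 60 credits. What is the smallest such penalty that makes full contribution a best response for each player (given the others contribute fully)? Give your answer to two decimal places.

44.57 credits

Given the others contribute fully, the best deviation is to contribute 0 (any partial contribution still incurs the fine and gives up units whose private return 0.2571 is below 1).
Deviating from 60 to 0 saves 60 credits but forfeits the deviator's share of the drop in the common-amenities fund: 1.8/7 × 60 = 15.43.
So the deviation gain is 60 − 15.43 = 44.57, and the fine must be at least 44.57 credits to wipe it out.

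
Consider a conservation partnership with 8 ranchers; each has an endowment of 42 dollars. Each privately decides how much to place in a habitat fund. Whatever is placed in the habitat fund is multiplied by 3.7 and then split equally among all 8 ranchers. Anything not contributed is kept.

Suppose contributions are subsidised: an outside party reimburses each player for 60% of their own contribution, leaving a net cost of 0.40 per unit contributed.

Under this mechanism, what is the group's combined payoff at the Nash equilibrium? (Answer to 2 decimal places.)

Under the mechanism each unit contributed yields (3.7/8) / 0.40 = 1.1563 back to its contributor per unit of net cost, which exceeds 1, making full contribution the dominant choice for everyone.
At the Nash equilibrium everyone contributes 42. Group total payoff = 8 × (42 × 0.60 + 3.7 × 42) = 1444.80.

1444.80 dollars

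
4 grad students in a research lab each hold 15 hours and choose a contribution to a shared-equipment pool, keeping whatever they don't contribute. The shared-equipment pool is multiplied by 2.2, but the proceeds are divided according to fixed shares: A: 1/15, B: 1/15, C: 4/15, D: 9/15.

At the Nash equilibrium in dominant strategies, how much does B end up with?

17.20 hours

A player with share s gets back 2.2·s per unit contributed, so full contribution is dominant for anyone with s > 1/2.2 = 0.4545 and zero contribution is dominant for anyone below.
Only D (9/15) clears that bar, contributing 15; the remaining 3 contribute 0. Total contributed: 15.
B keeps 15 and receives 2.2 × 15 × 1/15 = 2.20 from the shared-equipment pool, for a payoff of 17.20.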